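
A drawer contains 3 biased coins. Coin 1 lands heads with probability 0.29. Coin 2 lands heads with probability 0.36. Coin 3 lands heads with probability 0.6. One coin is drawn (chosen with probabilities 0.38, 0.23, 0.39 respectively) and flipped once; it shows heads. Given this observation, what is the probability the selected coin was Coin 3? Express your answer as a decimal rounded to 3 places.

Posterior probability ≈ 0.548

P(heads|C1) = 0.29; P(heads|C2) = 0.36; P(heads|C3) = 0.6.
Prior × likelihood for each source: 0.38·0.29=0.1102, 0.23·0.36=0.08280, 0.39·0.6=0.2340. Summing gives P(heads) = 0.42700.
P(Coin 3 | heads) = 0.2340 / 0.42700 = 0.548.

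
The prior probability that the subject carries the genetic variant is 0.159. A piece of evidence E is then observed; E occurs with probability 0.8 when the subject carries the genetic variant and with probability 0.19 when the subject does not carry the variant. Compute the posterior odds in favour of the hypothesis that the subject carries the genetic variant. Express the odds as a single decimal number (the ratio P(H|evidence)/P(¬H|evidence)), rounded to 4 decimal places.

Prior odds = 0.159/(1−0.159) = 0.18906. In log-odds, ln(0.18906) = -1.6657.
Add log likelihood ratio: ln(4.2105) = 1.4376.
Posterior log-odds = -0.22810, so posterior odds = exp(-0.22810) = 0.79604.

Posterior odds ≈ 0.7960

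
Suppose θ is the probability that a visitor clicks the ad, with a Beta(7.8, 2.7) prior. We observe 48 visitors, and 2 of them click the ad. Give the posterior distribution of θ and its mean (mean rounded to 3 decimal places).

The binomial likelihood is conjugate to the Beta prior: with 2 successes and 46 failures, the posterior is Beta(7.8+2, 2.7+46) = Beta(9.8, 48.7).
Posterior mean = α/(α+β) = 9.8/58.5 = 0.168.

Posterior: Beta(9.8, 48.7); mean ≈ 0.168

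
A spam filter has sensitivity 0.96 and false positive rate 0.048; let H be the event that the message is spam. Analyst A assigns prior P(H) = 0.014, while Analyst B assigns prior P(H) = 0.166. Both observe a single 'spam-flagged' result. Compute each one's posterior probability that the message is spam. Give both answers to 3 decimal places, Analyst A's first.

Analyst A: 0.221; Analyst B: 0.799

The likelihood ratio for a 'spam-flagged' result is 0.96/0.048 = 20.000.
Analyst A: prior odds 0.014/0.986 = 0.014199; posterior odds 0.28398; posterior probability 0.221.
Analyst B: prior odds 0.166/0.834 = 0.19904; posterior odds 3.9808; posterior probability 0.799.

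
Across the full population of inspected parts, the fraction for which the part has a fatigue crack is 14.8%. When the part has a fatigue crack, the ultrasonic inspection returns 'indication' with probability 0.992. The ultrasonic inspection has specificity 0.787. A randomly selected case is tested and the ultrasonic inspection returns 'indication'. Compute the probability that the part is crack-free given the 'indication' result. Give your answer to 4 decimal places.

P(¬H | E) ≈ 0.5528

Write H for 'the part has a fatigue crack'. Prior odds H:¬H = 0.148/0.852 = 0.17371. For the 'indication' outcome, the likelihood ratio is 0.992/0.213 = 4.6573.
Posterior odds = 0.17371 × 4.6573 = 0.80901, so P(H|E) = 0.80901/(1+0.80901) = 0.4472. Then P(¬H|E) = 1 − 0.4472 = 0.5528.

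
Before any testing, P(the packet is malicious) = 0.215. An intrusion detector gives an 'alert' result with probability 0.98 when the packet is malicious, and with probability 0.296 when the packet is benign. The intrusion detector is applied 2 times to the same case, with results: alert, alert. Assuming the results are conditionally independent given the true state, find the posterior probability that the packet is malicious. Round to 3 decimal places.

Let H be the event that the packet is malicious; start with P(H) = 0.215. P('alert'|H) = 0.98, P('alert'|¬H) = 0.296.
Update on result 1 ('alert'): P(H) ← 0.98·0.2150 / (0.98·0.2150 + 0.296·0.7850) = 0.21070/0.44306 = 0.4756.
Update on result 2 ('alert'): P(H) ← 0.98·0.4756 / (0.98·0.4756 + 0.296·0.5244) = 0.46605/0.62128 = 0.7501.

Posterior P(H) ≈ 0.750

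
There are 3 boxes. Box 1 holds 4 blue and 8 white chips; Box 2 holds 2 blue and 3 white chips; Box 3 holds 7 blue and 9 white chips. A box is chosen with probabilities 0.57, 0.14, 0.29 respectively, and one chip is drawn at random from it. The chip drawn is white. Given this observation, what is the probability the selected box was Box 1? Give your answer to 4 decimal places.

P(white|Box 1) = 0.6667; P(white|Box 2) = 0.6; P(white|Box 3) = 0.5625.
Prior × likelihood for each source: 0.57·0.6667=0.3800, 0.14·0.6=0.08400, 0.29·0.5625=0.1631. Summing gives P(white) = 0.62712.
P(Box 1 | white) = 0.3800 / 0.62712 = 0.6059.

Posterior probability ≈ 0.6059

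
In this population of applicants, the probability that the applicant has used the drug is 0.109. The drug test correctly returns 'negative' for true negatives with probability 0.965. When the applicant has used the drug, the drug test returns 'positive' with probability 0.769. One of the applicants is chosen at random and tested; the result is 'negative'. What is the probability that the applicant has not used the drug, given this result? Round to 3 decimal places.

P(¬H | E) ≈ 0.972

Write H for 'the applicant has used the drug'. Prior odds H:¬H = 0.109/0.891 = 0.12233. For the 'negative' outcome, the likelihood ratio is 0.231/0.965 = 0.23938.
Posterior odds = 0.12233 × 0.23938 = 0.029284, so P(H|E) = 0.029284/(1+0.029284) = 0.028. Then P(¬H|E) = 1 − 0.028 = 0.972.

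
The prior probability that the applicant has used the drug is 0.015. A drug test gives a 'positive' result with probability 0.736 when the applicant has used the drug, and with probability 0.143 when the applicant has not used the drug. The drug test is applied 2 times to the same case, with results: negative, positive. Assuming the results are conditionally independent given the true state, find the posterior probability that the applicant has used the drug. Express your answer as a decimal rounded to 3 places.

Let H be the event that the applicant has used the drug; start with P(H) = 0.015. P('positive'|H) = 0.736, P('positive'|¬H) = 0.143.
Update on result 1 ('negative'): P(H) ← 0.264·0.0150 / (0.264·0.0150 + 0.857·0.9850) = 0.0039600/0.84810 = 0.0047.
Update on result 2 ('positive'): P(H) ← 0.736·0.0047 / (0.736·0.0047 + 0.143·0.9953) = 0.0034366/0.14577 = 0.0236.

Posterior P(H) ≈ 0.024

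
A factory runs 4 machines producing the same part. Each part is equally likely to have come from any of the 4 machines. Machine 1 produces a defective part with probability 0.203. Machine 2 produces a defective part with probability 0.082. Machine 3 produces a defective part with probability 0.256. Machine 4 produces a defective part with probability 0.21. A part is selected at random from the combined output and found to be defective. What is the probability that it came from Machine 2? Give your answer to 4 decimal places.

Posterior probability ≈ 0.1092

Tabulate prior·likelihood by source: [1] prior 0.25, lik 0.203, product 0.05075; [2] prior 0.25, lik 0.082, product 0.02050; [3] prior 0.25, lik 0.256, product 0.06400; [4] prior 0.25, lik 0.21, product 0.05250.
Normalizing constant = 0.18775; the posterior for Machine 2 is its product over the sum, 0.02050/0.18775 = 0.1092.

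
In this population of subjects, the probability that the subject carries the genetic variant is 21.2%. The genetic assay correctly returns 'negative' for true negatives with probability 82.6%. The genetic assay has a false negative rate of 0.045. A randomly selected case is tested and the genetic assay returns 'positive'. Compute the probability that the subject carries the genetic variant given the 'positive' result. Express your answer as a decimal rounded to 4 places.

Let H be the event that the subject carries the genetic variant. P(H) = 0.212, so P(¬H) = 0.788. With E the 'positive' result, P(E|H) = 0.955 and P(E|¬H) = 0.174.
P(E) = 0.955·0.212 + 0.174·0.788 = 0.20246 + 0.13711 = 0.33957.
By Bayes' theorem, P(H|E) = 0.20246 / 0.33957 = 0.5962.

P(H | E) ≈ 0.5962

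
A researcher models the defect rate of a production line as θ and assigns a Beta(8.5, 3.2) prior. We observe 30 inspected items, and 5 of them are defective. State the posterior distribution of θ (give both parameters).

Observing 5 successes and 25 failures updates Beta(8.5, 3.2) by adding the success and failure counts to the two shape parameters: α = 8.5+5 = 13.5, β = 3.2+25 = 28.2.

Posterior: Beta(13.5, 28.2)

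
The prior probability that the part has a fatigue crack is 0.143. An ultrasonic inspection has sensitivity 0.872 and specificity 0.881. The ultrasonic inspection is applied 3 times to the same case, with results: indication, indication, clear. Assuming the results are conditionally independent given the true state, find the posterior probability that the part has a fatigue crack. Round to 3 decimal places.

Posterior P(H) ≈ 0.566

Let H be the event that the part has a fatigue crack; start with P(H) = 0.143. P('indication'|H) = 0.872, P('indication'|¬H) = 0.119.
Update on result 1 ('indication'): P(H) ← 0.872·0.1430 / (0.872·0.1430 + 0.119·0.8570) = 0.12470/0.22668 = 0.5501.
Update on result 2 ('indication'): P(H) ← 0.872·0.5501 / (0.872·0.5501 + 0.119·0.4499) = 0.47969/0.53322 = 0.8996.
Update on result 3 ('clear'): P(H) ← 0.128·0.8996 / (0.128·0.8996 + 0.881·0.1004) = 0.11515/0.20360 = 0.5655.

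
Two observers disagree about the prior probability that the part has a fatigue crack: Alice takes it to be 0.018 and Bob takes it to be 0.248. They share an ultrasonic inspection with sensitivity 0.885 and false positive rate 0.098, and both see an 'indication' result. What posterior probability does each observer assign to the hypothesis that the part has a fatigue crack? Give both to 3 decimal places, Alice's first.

Alice: 0.142; Bob: 0.749

The likelihood ratio for an 'indication' result is 0.885/0.098 = 9.0306.
Alice: prior odds 0.018/0.982 = 0.018330; posterior odds 0.16553; posterior probability 0.142.
Bob: prior odds 0.248/0.752 = 0.32979; posterior odds 2.9782; posterior probability 0.749.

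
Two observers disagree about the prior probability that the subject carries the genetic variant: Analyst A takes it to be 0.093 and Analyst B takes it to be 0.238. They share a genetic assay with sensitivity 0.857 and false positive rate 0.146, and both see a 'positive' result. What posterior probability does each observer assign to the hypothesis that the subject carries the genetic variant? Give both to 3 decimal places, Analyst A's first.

Analyst A: 0.376; Analyst B: 0.647

The likelihood ratio for a 'positive' result is 0.857/0.146 = 5.8699.
Analyst A: prior odds 0.093/0.907 = 0.10254; posterior odds 0.60187; posterior probability 0.376.
Analyst B: prior odds 0.238/0.762 = 0.31234; posterior odds 1.8334; posterior probability 0.647.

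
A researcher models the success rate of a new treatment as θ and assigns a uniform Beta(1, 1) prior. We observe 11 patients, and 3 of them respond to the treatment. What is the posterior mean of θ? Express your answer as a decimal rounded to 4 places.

The binomial likelihood is conjugate to the Beta prior: with 3 successes and 8 failures, the posterior is Beta(1+3, 1+8) = Beta(4, 9).
Posterior mean = α/(α+β) = 4/13 = 0.3077.

Posterior mean ≈ 0.3077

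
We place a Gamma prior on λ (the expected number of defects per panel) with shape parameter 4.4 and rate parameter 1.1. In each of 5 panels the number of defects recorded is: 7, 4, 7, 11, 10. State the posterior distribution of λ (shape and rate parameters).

Posterior: Gamma(shape=43.4, rate=6.1)

The Poisson likelihood adds the total count to the shape and the number of exposure periods to the rate. Here ∑xᵢ = 39 and n = 5, so shape 4.4→43.4 and rate 1.1→6.1.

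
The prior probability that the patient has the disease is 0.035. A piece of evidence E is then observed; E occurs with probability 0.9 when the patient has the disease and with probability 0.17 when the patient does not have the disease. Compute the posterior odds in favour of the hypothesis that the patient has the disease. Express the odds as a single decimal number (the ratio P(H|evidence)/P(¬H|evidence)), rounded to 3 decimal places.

Prior odds = 0.035/(1−0.035) = 0.036269.
Likelihood ratio for E = 0.9/0.17 = 5.2941.
Posterior odds = prior odds × LR = 0.19201.

Posterior odds ≈ 0.192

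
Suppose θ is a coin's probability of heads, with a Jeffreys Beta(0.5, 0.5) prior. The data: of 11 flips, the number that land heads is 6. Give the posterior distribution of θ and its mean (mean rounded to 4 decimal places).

Observing 6 successes and 5 failures updates Beta(0.5, 0.5) by adding the success and failure counts to the two shape parameters: α = 0.5+6 = 6.5, β = 0.5+5 = 5.5.
E[θ | data] = 6.5/(6.5+5.5) = 0.5417.

Posterior: Beta(6.5, 5.5); mean ≈ 0.5417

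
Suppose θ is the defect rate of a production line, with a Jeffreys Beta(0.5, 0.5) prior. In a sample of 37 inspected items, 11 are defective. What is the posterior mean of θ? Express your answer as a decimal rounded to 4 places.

The binomial likelihood is conjugate to the Beta prior: with 11 successes and 26 failures, the posterior is Beta(0.5+11, 0.5+26) = Beta(11.5, 26.5).
Posterior mean = α/(α+β) = 11.5/38 = 0.3026.

Posterior mean ≈ 0.3026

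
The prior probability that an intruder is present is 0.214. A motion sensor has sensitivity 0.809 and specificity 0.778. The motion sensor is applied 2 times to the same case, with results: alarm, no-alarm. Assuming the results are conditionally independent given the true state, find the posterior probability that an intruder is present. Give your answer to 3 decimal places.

With H the event that an intruder is present, the joint likelihood of the observed sequence is P(data|H) = 0.809·0.191 = 0.15452 and P(data|¬H) = 0.222·0.778 = 0.17272.
Bayes: P(H|data) = 0.214·0.15452 / (0.214·0.15452 + 0.786·0.17272) = 0.033067/0.16882 = 0.1959.

Posterior P(H) ≈ 0.196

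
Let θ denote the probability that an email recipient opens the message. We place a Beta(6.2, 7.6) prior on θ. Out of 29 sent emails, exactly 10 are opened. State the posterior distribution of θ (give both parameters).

Posterior: Beta(16.2, 26.6)

Observing 10 successes and 19 failures updates Beta(6.2, 7.6) by adding the success and failure counts to the two shape parameters: α = 6.2+10 = 16.2, β = 7.6+19 = 26.6.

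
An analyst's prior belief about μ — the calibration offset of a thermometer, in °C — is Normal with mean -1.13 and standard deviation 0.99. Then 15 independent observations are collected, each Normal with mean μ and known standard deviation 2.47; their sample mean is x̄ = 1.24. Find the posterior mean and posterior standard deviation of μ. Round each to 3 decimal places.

Posterior mean ≈ 0.545; posterior SD ≈ 0.536

With known σ, the Normal prior is conjugate. Weight on the data is w = (n/σ²)/(n/σ² + 1/τ₀²) = 2.45865/(2.45865+1.02030) = 0.70672.
Posterior mean = w·x̄ + (1−w)·μ₀ = 0.70672·1.24 + 0.29328·-1.13 = 0.545. Posterior variance = 1/(2.45865+1.02030) = 0.287442, so SD = 0.536.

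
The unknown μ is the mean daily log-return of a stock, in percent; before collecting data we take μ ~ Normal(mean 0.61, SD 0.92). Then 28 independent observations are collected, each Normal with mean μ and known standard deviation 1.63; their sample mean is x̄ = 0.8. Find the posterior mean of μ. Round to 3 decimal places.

Posterior mean ≈ 0.781

Prior precision 1/τ₀² = 1/0.92² = 1.18147; data precision n/σ² = 28/1.63² = 10.5386.
Posterior precision = 1.18147 + 10.5386 = 11.7201.
Posterior mean = (1.18147·0.61 + 10.5386·0.8) / 11.7201 = 0.781.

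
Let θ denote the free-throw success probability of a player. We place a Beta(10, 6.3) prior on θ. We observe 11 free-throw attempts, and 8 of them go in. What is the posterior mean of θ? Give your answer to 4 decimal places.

Observing 8 successes and 3 failures updates Beta(10, 6.3) by adding the success and failure counts to the two shape parameters: α = 10+8 = 18, β = 6.3+3 = 9.3.
Posterior mean = α/(α+β) = 18/27.3 = 0.6593.

Posterior mean ≈ 0.6593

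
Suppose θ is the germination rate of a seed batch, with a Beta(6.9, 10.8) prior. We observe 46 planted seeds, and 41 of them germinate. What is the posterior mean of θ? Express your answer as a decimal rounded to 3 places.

Posterior mean ≈ 0.752

The binomial likelihood is conjugate to the Beta prior: with 41 successes and 5 failures, the posterior is Beta(6.9+41, 10.8+5) = Beta(47.9, 15.8).
E[θ | data] = 47.9/(47.9+15.8) = 0.752.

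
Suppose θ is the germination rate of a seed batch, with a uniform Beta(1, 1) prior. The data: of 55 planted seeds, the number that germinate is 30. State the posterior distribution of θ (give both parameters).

Posterior: Beta(31, 26)

Observing 30 successes and 25 failures updates Beta(1, 1) by adding the success and failure counts to the two shape parameters: α = 1+30 = 31, β = 1+25 = 26.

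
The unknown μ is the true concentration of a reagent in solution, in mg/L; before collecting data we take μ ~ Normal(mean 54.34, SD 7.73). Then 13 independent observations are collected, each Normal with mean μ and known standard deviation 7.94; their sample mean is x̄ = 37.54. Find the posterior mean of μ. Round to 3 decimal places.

With known σ, the Normal prior is conjugate. Weight on the data is w = (n/σ²)/(n/σ² + 1/τ₀²) = 0.206206/(0.206206+0.0167356) = 0.92493.
Posterior mean = w·x̄ + (1−w)·μ₀ = 0.92493·37.54 + 0.075067·54.34 = 38.801.

Posterior mean ≈ 38.801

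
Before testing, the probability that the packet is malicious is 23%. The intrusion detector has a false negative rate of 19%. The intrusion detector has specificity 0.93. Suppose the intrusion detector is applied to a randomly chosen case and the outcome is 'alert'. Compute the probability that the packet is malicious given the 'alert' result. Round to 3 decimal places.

P(H | E) ≈ 0.776

Write H for 'the packet is malicious'. Prior odds H:¬H = 0.23/0.77 = 0.29870. For the 'alert' outcome, the likelihood ratio is 0.81/0.07 = 11.571.
Posterior odds = 0.29870 × 11.571 = 3.4564, so P(H|E) = 3.4564/(1+3.4564) = 0.776.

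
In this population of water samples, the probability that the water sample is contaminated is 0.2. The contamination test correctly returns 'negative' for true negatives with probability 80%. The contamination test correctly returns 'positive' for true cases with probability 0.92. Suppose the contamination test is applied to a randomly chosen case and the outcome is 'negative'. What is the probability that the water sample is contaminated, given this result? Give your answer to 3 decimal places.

P(H | E) ≈ 0.024

Let H be the event that the water sample is contaminated. P(H) = 0.2, so P(¬H) = 0.8. With E the 'negative' result, P(E|H) = 0.08 and P(E|¬H) = 0.8.
P(E) = 0.08·0.2 + 0.8·0.8 = 0.016000 + 0.64000 = 0.65600.
By Bayes' theorem, P(H|E) = 0.016000 / 0.65600 = 0.024.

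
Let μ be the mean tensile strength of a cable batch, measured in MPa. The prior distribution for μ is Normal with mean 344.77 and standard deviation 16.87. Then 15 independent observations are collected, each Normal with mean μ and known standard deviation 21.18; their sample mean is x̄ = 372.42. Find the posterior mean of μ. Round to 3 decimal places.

With known σ, the Normal prior is conjugate. Weight on the data is w = (n/σ²)/(n/σ² + 1/τ₀²) = 0.0334379/(0.0334379+0.00351374) = 0.90491.
Posterior mean = w·x̄ + (1−w)·μ₀ = 0.90491·372.42 + 0.095090·344.77 = 369.791.

Posterior mean ≈ 369.791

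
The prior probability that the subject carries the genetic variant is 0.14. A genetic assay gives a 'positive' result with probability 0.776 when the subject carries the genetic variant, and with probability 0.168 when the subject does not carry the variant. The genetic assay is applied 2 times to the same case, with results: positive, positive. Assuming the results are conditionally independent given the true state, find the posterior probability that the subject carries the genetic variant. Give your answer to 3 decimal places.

Posterior P(H) ≈ 0.776

Let H be the event that the subject carries the genetic variant; start with P(H) = 0.14. P('positive'|H) = 0.776, P('positive'|¬H) = 0.168.
Update on result 1 ('positive'): P(H) ← 0.776·0.1400 / (0.776·0.1400 + 0.168·0.8600) = 0.10864/0.25312 = 0.4292.
Update on result 2 ('positive'): P(H) ← 0.776·0.4292 / (0.776·0.4292 + 0.168·0.5708) = 0.33306/0.42896 = 0.7764.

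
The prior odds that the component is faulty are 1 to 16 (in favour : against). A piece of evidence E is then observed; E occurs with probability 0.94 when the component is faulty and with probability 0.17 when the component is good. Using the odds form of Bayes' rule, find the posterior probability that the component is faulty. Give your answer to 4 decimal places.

Prior odds = 1/16 = 0.062500.
Likelihood ratio for E = 0.94/0.17 = 5.5294.
Posterior odds = prior odds × LR = 0.34559.
Posterior probability = odds/(1+odds) = 0.34559/1.3456 = 0.2568.

Posterior probability ≈ 0.2568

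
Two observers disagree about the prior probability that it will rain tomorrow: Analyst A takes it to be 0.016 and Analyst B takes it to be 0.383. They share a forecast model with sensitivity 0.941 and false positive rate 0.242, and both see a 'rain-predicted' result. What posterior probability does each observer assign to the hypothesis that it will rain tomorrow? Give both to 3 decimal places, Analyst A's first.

Analyst A: 0.059; Analyst B: 0.707

The likelihood ratio for a 'rain-predicted' result is 0.941/0.242 = 3.8884.
Analyst A: prior odds 0.016/0.984 = 0.016260; posterior odds 0.063227; posterior probability 0.059.
Analyst B: prior odds 0.383/0.617 = 0.62075; posterior odds 2.4137; posterior probability 0.707.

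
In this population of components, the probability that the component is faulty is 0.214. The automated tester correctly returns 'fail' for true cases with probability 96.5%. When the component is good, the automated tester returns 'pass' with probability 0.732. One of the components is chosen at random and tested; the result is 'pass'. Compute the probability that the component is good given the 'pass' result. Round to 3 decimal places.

P(¬H | E) ≈ 0.987

Write H for 'the component is faulty'. Prior odds H:¬H = 0.214/0.786 = 0.27226. For the 'pass' outcome, the likelihood ratio is 0.035/0.732 = 0.047814.
Posterior odds = 0.27226 × 0.047814 = 0.013018, so P(H|E) = 0.013018/(1+0.013018) = 0.013. Then P(¬H|E) = 1 − 0.013 = 0.987.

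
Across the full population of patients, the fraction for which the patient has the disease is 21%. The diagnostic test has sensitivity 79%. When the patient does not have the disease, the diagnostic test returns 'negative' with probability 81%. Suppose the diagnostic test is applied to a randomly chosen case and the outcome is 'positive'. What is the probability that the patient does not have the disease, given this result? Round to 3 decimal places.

P(¬H | E) ≈ 0.475

Write H for 'the patient has the disease'. Prior odds H:¬H = 0.21/0.79 = 0.26582. For the 'positive' outcome, the likelihood ratio is 0.79/0.19 = 4.1579.
Posterior odds = 0.26582 × 4.1579 = 1.1053, so P(H|E) = 1.1053/(1+1.1053) = 0.525. Then P(¬H|E) = 1 − 0.525 = 0.475.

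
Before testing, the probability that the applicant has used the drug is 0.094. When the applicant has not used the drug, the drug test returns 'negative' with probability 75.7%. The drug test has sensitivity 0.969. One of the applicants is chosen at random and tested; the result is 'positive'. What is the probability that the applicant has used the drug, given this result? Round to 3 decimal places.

Write H for 'the applicant has used the drug'. Prior odds H:¬H = 0.094/0.906 = 0.10375. For the 'positive' outcome, the likelihood ratio is 0.969/0.243 = 3.9877.
Posterior odds = 0.10375 × 3.9877 = 0.41373, so P(H|E) = 0.41373/(1+0.41373) = 0.293.

P(H | E) ≈ 0.293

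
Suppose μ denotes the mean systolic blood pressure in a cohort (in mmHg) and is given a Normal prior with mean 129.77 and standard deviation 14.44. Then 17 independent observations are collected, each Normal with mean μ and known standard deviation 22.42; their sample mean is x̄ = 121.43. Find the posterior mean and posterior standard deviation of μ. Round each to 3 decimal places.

With known σ, the Normal prior is conjugate. Weight on the data is w = (n/σ²)/(n/σ² + 1/τ₀²) = 0.0338203/(0.0338203+0.00479585) = 0.87581.
Posterior mean = w·x̄ + (1−w)·μ₀ = 0.87581·121.43 + 0.12419·129.77 = 122.466. Posterior variance = 1/(0.0338203+0.00479585) = 25.8959, so SD = 5.089.

Posterior mean ≈ 122.466; posterior SD ≈ 5.089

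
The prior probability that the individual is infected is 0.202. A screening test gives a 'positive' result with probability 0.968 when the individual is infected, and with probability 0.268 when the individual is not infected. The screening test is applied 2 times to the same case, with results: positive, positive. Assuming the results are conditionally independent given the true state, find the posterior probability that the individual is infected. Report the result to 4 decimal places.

With H the event that the individual is infected, the joint likelihood of the observed sequence is P(data|H) = 0.968·0.968 = 0.93702 and P(data|¬H) = 0.268·0.268 = 0.071824.
Bayes: P(H|data) = 0.202·0.93702 / (0.202·0.93702 + 0.798·0.071824) = 0.18928/0.24659 = 0.7676.

Posterior P(H) ≈ 0.7676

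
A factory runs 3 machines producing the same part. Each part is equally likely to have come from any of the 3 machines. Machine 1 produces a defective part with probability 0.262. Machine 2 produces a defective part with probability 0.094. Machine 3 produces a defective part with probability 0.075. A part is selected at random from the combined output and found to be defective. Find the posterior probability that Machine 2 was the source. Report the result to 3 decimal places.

Tabulate prior·likelihood by source: [1] prior 0.333333, lik 0.262, product 0.08733; [2] prior 0.333333, lik 0.094, product 0.03133; [3] prior 0.333333, lik 0.075, product 0.02500.
Normalizing constant = 0.14367; the posterior for Machine 2 is its product over the sum, 0.03133/0.14367 = 0.218.

Posterior probability ≈ 0.218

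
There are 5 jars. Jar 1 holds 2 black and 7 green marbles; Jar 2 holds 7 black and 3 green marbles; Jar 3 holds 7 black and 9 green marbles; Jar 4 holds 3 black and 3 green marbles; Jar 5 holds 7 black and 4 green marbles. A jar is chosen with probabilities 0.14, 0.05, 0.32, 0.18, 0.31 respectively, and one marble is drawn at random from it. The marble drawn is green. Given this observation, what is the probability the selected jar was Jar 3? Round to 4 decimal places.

Posterior probability ≈ 0.3553

Tabulate prior·likelihood by source: [1] prior 0.14, lik 0.7778, product 0.1089; [2] prior 0.05, lik 0.3, product 0.01500; [3] prior 0.32, lik 0.5625, product 0.1800; [4] prior 0.18, lik 0.5, product 0.09000; [5] prior 0.31, lik 0.3636, product 0.1127.
Normalizing constant = 0.50662; the posterior for Jar 3 is its product over the sum, 0.1800/0.50662 = 0.3553.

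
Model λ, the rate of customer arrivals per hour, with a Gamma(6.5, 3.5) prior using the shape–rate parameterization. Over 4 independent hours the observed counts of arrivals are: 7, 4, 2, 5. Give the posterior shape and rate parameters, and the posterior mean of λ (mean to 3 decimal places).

The Poisson likelihood adds the total count to the shape and the number of exposure periods to the rate. Here ∑xᵢ = 18 and n = 4, so shape 6.5→24.5 and rate 3.5→7.5.
E[λ | data] = 24.5/7.5 = 3.267.

Posterior: Gamma(shape=24.5, rate=7.5); mean ≈ 3.267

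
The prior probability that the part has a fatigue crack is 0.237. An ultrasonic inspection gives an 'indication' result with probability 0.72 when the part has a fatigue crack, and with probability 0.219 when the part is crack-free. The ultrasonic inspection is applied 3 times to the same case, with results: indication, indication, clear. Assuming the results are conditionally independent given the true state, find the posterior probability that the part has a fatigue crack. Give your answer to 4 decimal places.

Posterior P(H) ≈ 0.5462

With H the event that the part has a fatigue crack, the joint likelihood of the observed sequence is P(data|H) = 0.72·0.72·0.28 = 0.14515 and P(data|¬H) = 0.219·0.219·0.781 = 0.037458.
Bayes: P(H|data) = 0.237·0.14515 / (0.237·0.14515 + 0.763·0.037458) = 0.034401/0.062981 = 0.5462.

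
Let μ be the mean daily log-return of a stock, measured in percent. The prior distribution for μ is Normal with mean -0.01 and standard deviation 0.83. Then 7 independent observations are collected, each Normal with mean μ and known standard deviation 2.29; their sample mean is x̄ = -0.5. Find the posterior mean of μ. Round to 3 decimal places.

Prior precision 1/τ₀² = 1/0.83² = 1.45159; data precision n/σ² = 7/2.29² = 1.33483.
Posterior precision = 1.45159 + 1.33483 = 2.78642.
Posterior mean = (1.45159·-0.01 + 1.33483·-0.5) / 2.78642 = -0.245.

Posterior mean ≈ -0.245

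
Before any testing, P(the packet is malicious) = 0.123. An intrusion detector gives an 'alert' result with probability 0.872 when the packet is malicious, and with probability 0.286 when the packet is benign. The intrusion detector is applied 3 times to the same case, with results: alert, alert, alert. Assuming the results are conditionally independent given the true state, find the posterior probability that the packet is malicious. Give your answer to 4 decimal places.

Posterior P(H) ≈ 0.7990

With H the event that the packet is malicious, the joint likelihood of the observed sequence is P(data|H) = 0.872·0.872·0.872 = 0.66305 and P(data|¬H) = 0.286·0.286·0.286 = 0.023394.
Bayes: P(H|data) = 0.123·0.66305 / (0.123·0.66305 + 0.877·0.023394) = 0.081556/0.10207 = 0.7990.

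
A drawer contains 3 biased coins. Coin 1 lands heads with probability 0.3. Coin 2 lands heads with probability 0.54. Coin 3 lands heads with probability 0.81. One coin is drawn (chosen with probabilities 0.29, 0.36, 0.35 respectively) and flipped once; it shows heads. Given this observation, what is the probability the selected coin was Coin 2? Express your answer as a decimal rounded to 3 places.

Posterior probability ≈ 0.344

P(heads|C1) = 0.3; P(heads|C2) = 0.54; P(heads|C3) = 0.81.
Prior × likelihood for each source: 0.29·0.3=0.08700, 0.36·0.54=0.1944, 0.35·0.81=0.2835. Summing gives P(heads) = 0.56490.
P(Coin 2 | heads) = 0.1944 / 0.56490 = 0.344.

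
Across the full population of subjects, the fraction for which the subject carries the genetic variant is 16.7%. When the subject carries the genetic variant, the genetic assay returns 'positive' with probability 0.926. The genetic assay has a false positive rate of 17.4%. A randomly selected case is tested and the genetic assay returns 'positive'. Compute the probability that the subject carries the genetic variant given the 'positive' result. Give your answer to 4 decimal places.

Let H be the event that the subject carries the genetic variant. P(H) = 0.167, so P(¬H) = 0.833. With E the 'positive' result, P(E|H) = 0.926 and P(E|¬H) = 0.174.
P(E) = 0.926·0.167 + 0.174·0.833 = 0.15464 + 0.14494 = 0.29958.
By Bayes' theorem, P(H|E) = 0.15464 / 0.29958 = 0.5162.

P(H | E) ≈ 0.5162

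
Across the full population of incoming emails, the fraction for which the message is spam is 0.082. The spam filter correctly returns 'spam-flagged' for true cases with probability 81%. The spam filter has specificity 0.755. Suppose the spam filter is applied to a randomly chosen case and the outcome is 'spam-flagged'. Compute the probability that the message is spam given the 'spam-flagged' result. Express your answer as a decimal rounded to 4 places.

P(H | E) ≈ 0.2280

Let H be the event that the message is spam. P(H) = 0.082, so P(¬H) = 0.918. With E the 'spam-flagged' result, P(E|H) = 0.81 and P(E|¬H) = 0.245.
P(E) = 0.81·0.082 + 0.245·0.918 = 0.066420 + 0.22491 = 0.29133.
By Bayes' theorem, P(H|E) = 0.066420 / 0.29133 = 0.2280.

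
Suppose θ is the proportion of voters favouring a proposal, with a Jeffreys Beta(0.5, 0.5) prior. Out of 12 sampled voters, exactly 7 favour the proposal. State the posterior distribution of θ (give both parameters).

Posterior: Beta(7.5, 5.5)

Observing 7 successes and 5 failures updates Beta(0.5, 0.5) by adding the success and failure counts to the two shape parameters: α = 0.5+7 = 7.5, β = 0.5+5 = 5.5.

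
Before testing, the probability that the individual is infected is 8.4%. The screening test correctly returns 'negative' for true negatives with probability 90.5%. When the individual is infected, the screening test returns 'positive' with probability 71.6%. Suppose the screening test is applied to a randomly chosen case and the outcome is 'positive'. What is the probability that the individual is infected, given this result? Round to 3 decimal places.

Write H for 'the individual is infected'. Prior odds H:¬H = 0.084/0.916 = 0.091703. For the 'positive' outcome, the likelihood ratio is 0.716/0.095 = 7.5368.
Posterior odds = 0.091703 × 7.5368 = 0.69115, so P(H|E) = 0.69115/(1+0.69115) = 0.409.

P(H | E) ≈ 0.409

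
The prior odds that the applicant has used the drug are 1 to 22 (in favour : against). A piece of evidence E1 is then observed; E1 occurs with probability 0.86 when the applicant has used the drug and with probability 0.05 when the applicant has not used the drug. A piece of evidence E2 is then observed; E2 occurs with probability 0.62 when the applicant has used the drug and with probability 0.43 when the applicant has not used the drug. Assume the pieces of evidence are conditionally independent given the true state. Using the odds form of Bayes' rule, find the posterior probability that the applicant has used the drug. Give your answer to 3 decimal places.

Prior odds = 1/22 = 0.045455.
Likelihood ratio for E1 = 0.86/0.05 = 17.200.
Likelihood ratio for E2 = 0.62/0.43 = 1.4419.
Posterior odds = prior odds × LR₁ × LR₂ = 1.1273.
Posterior probability = odds/(1+odds) = 1.1273/2.1273 = 0.530.

Posterior probability ≈ 0.530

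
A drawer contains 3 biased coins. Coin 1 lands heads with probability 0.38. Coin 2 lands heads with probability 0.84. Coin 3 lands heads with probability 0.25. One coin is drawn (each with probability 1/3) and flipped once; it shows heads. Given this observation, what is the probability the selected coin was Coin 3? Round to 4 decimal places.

Posterior probability ≈ 0.1701

P(heads|C1) = 0.38; P(heads|C2) = 0.84; P(heads|C3) = 0.25.
Prior × likelihood for each source: 0.333333·0.38=0.1267, 0.333333·0.84=0.2800, 0.333333·0.25=0.08333. Summing gives P(heads) = 0.49000.
P(Coin 3 | heads) = 0.08333 / 0.49000 = 0.1701.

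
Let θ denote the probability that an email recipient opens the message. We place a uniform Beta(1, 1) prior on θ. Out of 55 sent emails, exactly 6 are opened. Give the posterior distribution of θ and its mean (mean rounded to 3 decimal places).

Posterior: Beta(7, 50); mean ≈ 0.123

The binomial likelihood is conjugate to the Beta prior: with 6 successes and 49 failures, the posterior is Beta(1+6, 1+49) = Beta(7, 50).
Posterior mean = α/(α+β) = 7/57 = 0.123.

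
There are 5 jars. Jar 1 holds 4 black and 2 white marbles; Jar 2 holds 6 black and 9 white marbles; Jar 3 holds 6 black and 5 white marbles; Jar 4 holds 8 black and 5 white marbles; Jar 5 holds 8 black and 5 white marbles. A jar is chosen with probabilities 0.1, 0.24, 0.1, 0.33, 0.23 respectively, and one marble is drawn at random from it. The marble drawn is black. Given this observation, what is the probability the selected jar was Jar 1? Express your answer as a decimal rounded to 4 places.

Tabulate prior·likelihood by source: [1] prior 0.1, lik 0.6667, product 0.06667; [2] prior 0.24, lik 0.4, product 0.09600; [3] prior 0.1, lik 0.5455, product 0.05455; [4] prior 0.33, lik 0.6154, product 0.2031; [5] prior 0.23, lik 0.6154, product 0.1415.
Normalizing constant = 0.56183; the posterior for Jar 1 is its product over the sum, 0.06667/0.56183 = 0.1187.

Posterior probability ≈ 0.1187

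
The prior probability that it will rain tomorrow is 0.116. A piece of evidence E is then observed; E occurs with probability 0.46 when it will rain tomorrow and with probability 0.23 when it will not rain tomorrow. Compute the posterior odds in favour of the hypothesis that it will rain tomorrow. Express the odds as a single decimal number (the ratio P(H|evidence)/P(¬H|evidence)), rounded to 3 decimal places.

Prior odds = 0.116/(1−0.116) = 0.13122. In log-odds, ln(0.13122) = -2.0309.
Add log likelihood ratio: ln(2.0000) = 0.69315.
Posterior log-odds = -1.3377, so posterior odds = exp(-1.3377) = 0.26244.

Posterior odds ≈ 0.262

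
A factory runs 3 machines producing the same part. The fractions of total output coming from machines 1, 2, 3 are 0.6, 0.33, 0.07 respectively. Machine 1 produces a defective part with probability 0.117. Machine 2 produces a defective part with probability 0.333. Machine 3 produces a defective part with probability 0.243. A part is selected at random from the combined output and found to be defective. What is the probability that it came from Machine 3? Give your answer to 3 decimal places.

Tabulate prior·likelihood by source: [1] prior 0.6, lik 0.117, product 0.07020; [2] prior 0.33, lik 0.333, product 0.1099; [3] prior 0.07, lik 0.243, product 0.01701.
Normalizing constant = 0.19710; the posterior for Machine 3 is its product over the sum, 0.01701/0.19710 = 0.086.

Posterior probability ≈ 0.086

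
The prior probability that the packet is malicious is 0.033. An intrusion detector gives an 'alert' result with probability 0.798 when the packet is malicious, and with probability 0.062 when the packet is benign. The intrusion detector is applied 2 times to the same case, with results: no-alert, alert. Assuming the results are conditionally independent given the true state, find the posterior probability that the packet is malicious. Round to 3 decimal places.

Let H be the event that the packet is malicious; start with P(H) = 0.033. P('alert'|H) = 0.798, P('alert'|¬H) = 0.062.
Update on result 1 ('no-alert'): P(H) ← 0.202·0.0330 / (0.202·0.0330 + 0.938·0.9670) = 0.0066660/0.91371 = 0.0073.
Update on result 2 ('alert'): P(H) ← 0.798·0.0073 / (0.798·0.0073 + 0.062·0.9927) = 0.0058218/0.067369 = 0.0864.

Posterior P(H) ≈ 0.086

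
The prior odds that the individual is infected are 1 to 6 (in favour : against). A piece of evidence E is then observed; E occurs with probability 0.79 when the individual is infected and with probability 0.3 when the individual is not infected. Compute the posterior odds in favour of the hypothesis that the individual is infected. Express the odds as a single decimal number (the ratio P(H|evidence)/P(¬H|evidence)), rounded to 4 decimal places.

Posterior odds ≈ 0.4389

Prior odds = 1/6 = 0.16667. In log-odds, ln(0.16667) = -1.7918.
Add log likelihood ratio: ln(2.6333) = 0.96825.
Posterior log-odds = -0.82351, so posterior odds = exp(-0.82351) = 0.43889.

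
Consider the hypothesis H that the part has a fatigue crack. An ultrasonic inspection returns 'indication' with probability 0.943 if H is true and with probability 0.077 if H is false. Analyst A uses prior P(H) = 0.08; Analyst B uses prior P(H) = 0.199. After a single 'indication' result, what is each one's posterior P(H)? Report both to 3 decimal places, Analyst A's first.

Analyst A: 0.516; Analyst B: 0.753

P('+'|H) = 0.943, P('+'|¬H) = 0.077.
Analyst A: numerator 0.943·0.08 = 0.075440; evidence = 0.075440+0.077·0.92 = 0.14628; posterior = 0.516.
Analyst B: numerator 0.943·0.199 = 0.18766; evidence = 0.18766+0.077·0.801 = 0.24933; posterior = 0.753.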